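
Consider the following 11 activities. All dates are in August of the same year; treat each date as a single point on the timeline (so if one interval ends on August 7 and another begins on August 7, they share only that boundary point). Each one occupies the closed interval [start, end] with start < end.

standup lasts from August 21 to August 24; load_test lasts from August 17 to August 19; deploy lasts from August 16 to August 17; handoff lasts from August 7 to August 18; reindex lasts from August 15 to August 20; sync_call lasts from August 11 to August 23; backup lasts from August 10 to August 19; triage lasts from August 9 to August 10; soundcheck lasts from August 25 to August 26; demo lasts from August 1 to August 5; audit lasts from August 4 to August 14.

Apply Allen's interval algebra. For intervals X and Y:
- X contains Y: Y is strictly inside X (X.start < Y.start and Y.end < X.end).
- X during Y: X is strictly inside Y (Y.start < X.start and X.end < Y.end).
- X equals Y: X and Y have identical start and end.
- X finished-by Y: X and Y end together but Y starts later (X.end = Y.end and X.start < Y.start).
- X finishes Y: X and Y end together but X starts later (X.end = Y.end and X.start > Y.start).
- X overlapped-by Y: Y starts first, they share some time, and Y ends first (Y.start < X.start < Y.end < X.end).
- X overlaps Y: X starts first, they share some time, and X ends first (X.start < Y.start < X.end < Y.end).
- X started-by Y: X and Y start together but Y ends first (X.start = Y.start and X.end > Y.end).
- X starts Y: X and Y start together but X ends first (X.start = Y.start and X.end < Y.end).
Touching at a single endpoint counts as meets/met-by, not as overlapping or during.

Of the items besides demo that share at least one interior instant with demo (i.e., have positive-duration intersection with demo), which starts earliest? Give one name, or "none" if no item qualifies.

audit

Target demo = [August 1, August 5].
audit [August 4, August 14] → overlapped-by → candidate.
backup [August 10, August 19] → after → excluded.
deploy [August 16, August 17] → after → excluded.
handoff [August 7, August 18] → after → excluded.
load_test [August 17, August 19] → after → excluded.
reindex [August 15, August 20] → after → excluded.
soundcheck [August 25, August 26] → after → excluded.
standup [August 21, August 24] → after → excluded.
sync_call [August 11, August 23] → after → excluded.
triage [August 9, August 10] → after → excluded.
Among candidates, earliest start is August 4 → audit.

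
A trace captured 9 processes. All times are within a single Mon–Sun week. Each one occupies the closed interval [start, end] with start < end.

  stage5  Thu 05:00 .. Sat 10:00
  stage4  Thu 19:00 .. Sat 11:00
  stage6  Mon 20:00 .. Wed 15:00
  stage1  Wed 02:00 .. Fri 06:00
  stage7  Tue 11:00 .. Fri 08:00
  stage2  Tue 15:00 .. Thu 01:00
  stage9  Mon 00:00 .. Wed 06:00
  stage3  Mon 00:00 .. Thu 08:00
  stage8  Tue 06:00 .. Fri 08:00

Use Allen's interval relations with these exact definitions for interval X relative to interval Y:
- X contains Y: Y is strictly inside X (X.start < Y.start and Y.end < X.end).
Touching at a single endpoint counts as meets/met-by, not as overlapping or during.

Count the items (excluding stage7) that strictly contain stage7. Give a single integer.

0

Target stage7 = [Tue 11:00, Fri 08:00].
stage1 [Wed 02:00, Fri 06:00] → during → no.
stage2 [Tue 15:00, Thu 01:00] → during → no.
stage3 [Mon 00:00, Thu 08:00] → overlaps → no.
stage4 [Thu 19:00, Sat 11:00] → overlapped-by → no.
stage5 [Thu 05:00, Sat 10:00] → overlapped-by → no.
stage6 [Mon 20:00, Wed 15:00] → overlaps → no.
stage8 [Tue 06:00, Fri 08:00] → finished-by → no.
stage9 [Mon 00:00, Wed 06:00] → overlaps → no.
Total: 0.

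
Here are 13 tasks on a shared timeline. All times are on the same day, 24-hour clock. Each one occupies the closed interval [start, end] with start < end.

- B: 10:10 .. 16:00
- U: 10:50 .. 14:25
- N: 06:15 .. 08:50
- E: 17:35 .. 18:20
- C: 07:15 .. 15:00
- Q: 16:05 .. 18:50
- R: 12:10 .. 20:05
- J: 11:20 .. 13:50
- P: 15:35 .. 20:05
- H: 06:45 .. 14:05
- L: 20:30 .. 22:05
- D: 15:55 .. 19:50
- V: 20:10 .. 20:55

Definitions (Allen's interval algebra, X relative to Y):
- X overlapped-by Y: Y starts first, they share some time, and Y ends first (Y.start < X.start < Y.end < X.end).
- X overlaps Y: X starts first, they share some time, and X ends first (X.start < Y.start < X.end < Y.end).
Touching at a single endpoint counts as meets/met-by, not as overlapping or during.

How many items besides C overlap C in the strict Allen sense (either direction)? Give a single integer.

4

Target C = [07:15, 15:00].
B [10:10, 16:00] → overlapped-by → counts.
D [15:55, 19:50] → after → no.
E [17:35, 18:20] → after → no.
H [06:45, 14:05] → overlaps → counts.
J [11:20, 13:50] → during → no.
L [20:30, 22:05] → after → no.
N [06:15, 08:50] → overlaps → counts.
P [15:35, 20:05] → after → no.
Q [16:05, 18:50] → after → no.
R [12:10, 20:05] → overlapped-by → counts.
U [10:50, 14:25] → during → no.
V [20:10, 20:55] → after → no.
Total: 4.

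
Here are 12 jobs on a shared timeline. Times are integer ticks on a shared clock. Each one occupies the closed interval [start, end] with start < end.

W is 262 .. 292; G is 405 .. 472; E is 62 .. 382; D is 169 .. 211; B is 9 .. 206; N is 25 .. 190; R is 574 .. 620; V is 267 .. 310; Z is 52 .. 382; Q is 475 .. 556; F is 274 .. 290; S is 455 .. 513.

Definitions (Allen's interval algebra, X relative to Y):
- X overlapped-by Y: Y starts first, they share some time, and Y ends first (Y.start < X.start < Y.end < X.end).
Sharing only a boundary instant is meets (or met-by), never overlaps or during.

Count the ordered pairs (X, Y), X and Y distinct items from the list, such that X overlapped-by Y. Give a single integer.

Checking all 132 ordered pairs for relation 'overlapped-by'; matching pairs in alphabetical order:
(D, B): D overlapped-by B ✓
(D, N): D overlapped-by N ✓
(E, B): E overlapped-by B ✓
(E, N): E overlapped-by N ✓
(Q, S): Q overlapped-by S ✓
(S, G): S overlapped-by G ✓
(V, W): V overlapped-by W ✓
(Z, B): Z overlapped-by B ✓
(Z, N): Z overlapped-by N ✓
Count: 9.

9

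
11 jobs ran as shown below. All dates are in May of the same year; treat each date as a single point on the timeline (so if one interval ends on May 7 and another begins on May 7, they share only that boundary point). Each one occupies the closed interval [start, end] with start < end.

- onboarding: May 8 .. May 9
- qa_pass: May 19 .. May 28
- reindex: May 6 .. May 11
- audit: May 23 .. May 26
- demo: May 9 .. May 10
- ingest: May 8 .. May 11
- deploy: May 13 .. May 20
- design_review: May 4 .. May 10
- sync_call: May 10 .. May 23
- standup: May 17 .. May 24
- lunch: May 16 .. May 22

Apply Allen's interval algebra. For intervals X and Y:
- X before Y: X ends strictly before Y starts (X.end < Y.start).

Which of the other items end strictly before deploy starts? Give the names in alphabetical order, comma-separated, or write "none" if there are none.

Target deploy = [May 13, May 20].
audit [May 23, May 26] → after → no.
demo [May 9, May 10] → before → yes.
design_review [May 4, May 10] → before → yes.
ingest [May 8, May 11] → before → yes.
lunch [May 16, May 22] → overlapped-by → no.
onboarding [May 8, May 9] → before → yes.
qa_pass [May 19, May 28] → overlapped-by → no.
reindex [May 6, May 11] → before → yes.
standup [May 17, May 24] → overlapped-by → no.
sync_call [May 10, May 23] → contains → no.
Result: demo, design_review, ingest, onboarding, reindex.

demo, design_review, ingest, onboarding, reindex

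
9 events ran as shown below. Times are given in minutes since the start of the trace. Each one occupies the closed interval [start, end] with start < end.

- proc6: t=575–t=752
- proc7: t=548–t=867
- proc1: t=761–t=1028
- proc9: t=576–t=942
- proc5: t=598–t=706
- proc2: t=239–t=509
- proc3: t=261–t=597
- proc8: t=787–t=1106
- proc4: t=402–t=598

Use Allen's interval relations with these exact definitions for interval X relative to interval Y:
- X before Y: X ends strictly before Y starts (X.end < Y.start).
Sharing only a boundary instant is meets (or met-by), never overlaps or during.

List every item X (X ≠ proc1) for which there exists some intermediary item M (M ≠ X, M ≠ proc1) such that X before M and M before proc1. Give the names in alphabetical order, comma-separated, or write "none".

proc2, proc3

Target proc1 = [t=761, t=1028].
Intermediaries M with M before proc1: proc2, proc3, proc4, proc5, proc6.
Via proc2 — items with X before proc2: none.
Via proc3 — items with X before proc3: none.
Via proc4 — items with X before proc4: none.
Via proc5 — items with X before proc5: proc2, proc3.
Via proc6 — items with X before proc6: proc2.
Union: proc2, proc3.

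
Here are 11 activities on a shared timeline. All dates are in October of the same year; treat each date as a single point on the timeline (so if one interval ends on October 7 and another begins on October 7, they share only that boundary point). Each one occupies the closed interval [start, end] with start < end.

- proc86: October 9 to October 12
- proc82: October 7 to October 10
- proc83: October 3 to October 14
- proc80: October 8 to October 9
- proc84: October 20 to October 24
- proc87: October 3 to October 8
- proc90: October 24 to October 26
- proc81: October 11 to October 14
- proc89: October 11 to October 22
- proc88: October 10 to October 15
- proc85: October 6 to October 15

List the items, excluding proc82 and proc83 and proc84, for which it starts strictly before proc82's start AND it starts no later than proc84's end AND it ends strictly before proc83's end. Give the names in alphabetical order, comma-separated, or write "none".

Conditions: its start is strictly before proc82's start (X.start < October 7) AND its start is no later than proc84's end (X.start <= October 24) AND its end is strictly before proc83's end (X.end < October 14).
proc80: start October 8 < October 7? ✗; start October 8 <= October 24? ✓; end October 9 < October 14? ✓ → no.
proc81: start October 11 < October 7? ✗; start October 11 <= October 24? ✓; end October 14 < October 14? ✗ → no.
proc85: start October 6 < October 7? ✓; start October 6 <= October 24? ✓; end October 15 < October 14? ✗ → no.
proc86: start October 9 < October 7? ✗; start October 9 <= October 24? ✓; end October 12 < October 14? ✓ → no.
proc87: start October 3 < October 7? ✓; start October 3 <= October 24? ✓; end October 8 < October 14? ✓ → yes.
proc88: start October 10 < October 7? ✗; start October 10 <= October 24? ✓; end October 15 < October 14? ✗ → no.
proc89: start October 11 < October 7? ✗; start October 11 <= October 24? ✓; end October 22 < October 14? ✗ → no.
proc90: start October 24 < October 7? ✗; start October 24 <= October 24? ✓; end October 26 < October 14? ✗ → no.
Result: proc87.

proc87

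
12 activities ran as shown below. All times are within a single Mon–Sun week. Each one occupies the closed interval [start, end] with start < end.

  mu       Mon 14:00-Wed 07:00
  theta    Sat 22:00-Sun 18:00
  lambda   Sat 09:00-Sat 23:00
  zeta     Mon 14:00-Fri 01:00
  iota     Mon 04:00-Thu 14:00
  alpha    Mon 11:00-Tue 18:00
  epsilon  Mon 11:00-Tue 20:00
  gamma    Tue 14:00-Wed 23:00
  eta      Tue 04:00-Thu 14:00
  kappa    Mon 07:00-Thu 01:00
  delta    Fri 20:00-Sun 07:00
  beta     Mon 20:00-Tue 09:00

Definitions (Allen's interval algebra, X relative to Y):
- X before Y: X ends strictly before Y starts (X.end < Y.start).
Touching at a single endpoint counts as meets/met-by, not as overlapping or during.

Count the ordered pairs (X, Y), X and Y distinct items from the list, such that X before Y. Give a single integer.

Checking all 132 ordered pairs for relation 'before'; matching pairs in alphabetical order:
(alpha, delta): alpha before delta ✓
(alpha, lambda): alpha before lambda ✓
(alpha, theta): alpha before theta ✓
(beta, delta): beta before delta ✓
(beta, gamma): beta before gamma ✓
(beta, lambda): beta before lambda ✓
(beta, theta): beta before theta ✓
(epsilon, delta): epsilon before delta ✓
(epsilon, lambda): epsilon before lambda ✓
(epsilon, theta): epsilon before theta ✓
(eta, delta): eta before delta ✓
(eta, lambda): eta before lambda ✓
(eta, theta): eta before theta ✓
(gamma, delta): gamma before delta ✓
(gamma, lambda): gamma before lambda ✓
(gamma, theta): gamma before theta ✓
(iota, delta): iota before delta ✓
(iota, lambda): iota before lambda ✓
(iota, theta): iota before theta ✓
(kappa, delta): kappa before delta ✓
(kappa, lambda): kappa before lambda ✓
(kappa, theta): kappa before theta ✓
(mu, delta): mu before delta ✓
(mu, lambda): mu before lambda ✓
... plus 4 further pairs not listed.
Count: 28.

28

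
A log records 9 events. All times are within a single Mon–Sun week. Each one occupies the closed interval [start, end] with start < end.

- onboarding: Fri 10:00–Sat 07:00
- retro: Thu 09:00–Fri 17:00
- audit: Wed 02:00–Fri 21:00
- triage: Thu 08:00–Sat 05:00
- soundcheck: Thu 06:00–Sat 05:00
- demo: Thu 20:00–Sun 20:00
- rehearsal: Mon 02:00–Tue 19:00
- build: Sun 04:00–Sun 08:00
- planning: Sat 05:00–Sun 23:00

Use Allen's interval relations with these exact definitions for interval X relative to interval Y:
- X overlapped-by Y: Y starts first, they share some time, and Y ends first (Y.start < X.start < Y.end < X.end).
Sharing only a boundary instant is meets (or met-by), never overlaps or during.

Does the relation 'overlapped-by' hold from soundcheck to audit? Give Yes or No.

Yes

soundcheck = [Thu 06:00, Sat 05:00], audit = [Wed 02:00, Fri 21:00].
Actual relation of soundcheck to audit: overlapped-by.
Asked whether 'overlapped-by' holds → Yes.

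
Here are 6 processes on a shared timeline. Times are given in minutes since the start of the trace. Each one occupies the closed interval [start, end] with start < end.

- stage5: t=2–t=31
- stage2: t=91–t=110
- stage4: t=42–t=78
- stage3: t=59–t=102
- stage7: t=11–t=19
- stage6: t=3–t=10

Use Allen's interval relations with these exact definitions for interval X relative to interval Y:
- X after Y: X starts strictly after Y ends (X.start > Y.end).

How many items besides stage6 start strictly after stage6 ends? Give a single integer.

4

Target stage6 = [t=3, t=10].
stage2 [t=91, t=110] → after → counts.
stage3 [t=59, t=102] → after → counts.
stage4 [t=42, t=78] → after → counts.
stage5 [t=2, t=31] → contains → no.
stage7 [t=11, t=19] → after → counts.
Total: 4.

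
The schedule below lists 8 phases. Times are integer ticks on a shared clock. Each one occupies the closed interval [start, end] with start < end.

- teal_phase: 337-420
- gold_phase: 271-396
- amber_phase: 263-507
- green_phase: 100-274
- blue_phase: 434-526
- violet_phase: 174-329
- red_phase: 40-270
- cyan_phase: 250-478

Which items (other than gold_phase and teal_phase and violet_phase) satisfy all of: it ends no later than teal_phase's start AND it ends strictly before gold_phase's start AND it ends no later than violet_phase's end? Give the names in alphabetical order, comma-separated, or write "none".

red_phase

Conditions: its end is no later than teal_phase's start (X.end <= 337) AND its end is strictly before gold_phase's start (X.end < 271) AND its end is no later than violet_phase's end (X.end <= 329).
amber_phase: end 507 <= 337? ✗; end 507 < 271? ✗; end 507 <= 329? ✗ → no.
blue_phase: end 526 <= 337? ✗; end 526 < 271? ✗; end 526 <= 329? ✗ → no.
cyan_phase: end 478 <= 337? ✗; end 478 < 271? ✗; end 478 <= 329? ✗ → no.
green_phase: end 274 <= 337? ✓; end 274 < 271? ✗; end 274 <= 329? ✓ → no.
red_phase: end 270 <= 337? ✓; end 270 < 271? ✓; end 270 <= 329? ✓ → yes.
Result: red_phase.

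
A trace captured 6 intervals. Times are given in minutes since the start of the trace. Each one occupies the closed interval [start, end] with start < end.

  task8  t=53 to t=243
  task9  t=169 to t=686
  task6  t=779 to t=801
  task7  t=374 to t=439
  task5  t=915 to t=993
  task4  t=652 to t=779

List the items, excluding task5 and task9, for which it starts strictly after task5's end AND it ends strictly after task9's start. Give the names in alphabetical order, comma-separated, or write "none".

none

Conditions: its start is strictly after task5's end (X.start > t=993) AND its end is strictly after task9's start (X.end > t=169).
task4: start t=652 > t=993? ✗; end t=779 > t=169? ✓ → no.
task6: start t=779 > t=993? ✗; end t=801 > t=169? ✓ → no.
task7: start t=374 > t=993? ✗; end t=439 > t=169? ✓ → no.
task8: start t=53 > t=993? ✗; end t=243 > t=169? ✓ → no.
Result: none.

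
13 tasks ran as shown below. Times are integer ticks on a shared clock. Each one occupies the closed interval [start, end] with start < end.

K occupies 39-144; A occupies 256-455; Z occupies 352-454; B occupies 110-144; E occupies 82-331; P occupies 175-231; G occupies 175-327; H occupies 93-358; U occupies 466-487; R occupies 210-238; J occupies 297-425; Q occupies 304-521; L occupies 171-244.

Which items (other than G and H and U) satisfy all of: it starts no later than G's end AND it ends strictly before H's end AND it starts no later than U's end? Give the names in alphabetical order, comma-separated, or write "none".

Conditions: its start is no later than G's end (X.start <= 327) AND its end is strictly before H's end (X.end < 358) AND its start is no later than U's end (X.start <= 487).
A: start 256 <= 327? ✓; end 455 < 358? ✗; start 256 <= 487? ✓ → no.
B: start 110 <= 327? ✓; end 144 < 358? ✓; start 110 <= 487? ✓ → yes.
E: start 82 <= 327? ✓; end 331 < 358? ✓; start 82 <= 487? ✓ → yes.
J: start 297 <= 327? ✓; end 425 < 358? ✗; start 297 <= 487? ✓ → no.
K: start 39 <= 327? ✓; end 144 < 358? ✓; start 39 <= 487? ✓ → yes.
L: start 171 <= 327? ✓; end 244 < 358? ✓; start 171 <= 487? ✓ → yes.
P: start 175 <= 327? ✓; end 231 < 358? ✓; start 175 <= 487? ✓ → yes.
Q: start 304 <= 327? ✓; end 521 < 358? ✗; start 304 <= 487? ✓ → no.
R: start 210 <= 327? ✓; end 238 < 358? ✓; start 210 <= 487? ✓ → yes.
Z: start 352 <= 327? ✗; end 454 < 358? ✗; start 352 <= 487? ✓ → no.
Result: B, E, K, L, P, R.

B, E, K, L, P, R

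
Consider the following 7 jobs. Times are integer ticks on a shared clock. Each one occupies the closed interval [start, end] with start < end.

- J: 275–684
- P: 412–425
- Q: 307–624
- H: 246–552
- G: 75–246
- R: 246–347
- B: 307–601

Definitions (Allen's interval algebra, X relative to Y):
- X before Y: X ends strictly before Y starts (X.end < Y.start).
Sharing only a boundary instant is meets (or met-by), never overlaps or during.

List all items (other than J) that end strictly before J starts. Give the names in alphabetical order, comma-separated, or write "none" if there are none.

Target J = [275, 684].
B [307, 601] → during → no.
G [75, 246] → before → yes.
H [246, 552] → overlaps → no.
P [412, 425] → during → no.
Q [307, 624] → during → no.
R [246, 347] → overlaps → no.
Result: G.

G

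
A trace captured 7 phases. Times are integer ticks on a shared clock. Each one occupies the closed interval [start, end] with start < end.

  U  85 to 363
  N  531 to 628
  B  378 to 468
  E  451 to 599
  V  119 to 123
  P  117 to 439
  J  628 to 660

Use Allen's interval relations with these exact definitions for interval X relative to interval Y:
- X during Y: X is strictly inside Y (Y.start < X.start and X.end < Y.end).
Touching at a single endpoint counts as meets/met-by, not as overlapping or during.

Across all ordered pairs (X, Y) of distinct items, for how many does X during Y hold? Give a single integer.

2

Checking all 42 ordered pairs for relation 'during'; matching pairs in alphabetical order:
(V, P): V during P ✓
(V, U): V during U ✓
Count: 2.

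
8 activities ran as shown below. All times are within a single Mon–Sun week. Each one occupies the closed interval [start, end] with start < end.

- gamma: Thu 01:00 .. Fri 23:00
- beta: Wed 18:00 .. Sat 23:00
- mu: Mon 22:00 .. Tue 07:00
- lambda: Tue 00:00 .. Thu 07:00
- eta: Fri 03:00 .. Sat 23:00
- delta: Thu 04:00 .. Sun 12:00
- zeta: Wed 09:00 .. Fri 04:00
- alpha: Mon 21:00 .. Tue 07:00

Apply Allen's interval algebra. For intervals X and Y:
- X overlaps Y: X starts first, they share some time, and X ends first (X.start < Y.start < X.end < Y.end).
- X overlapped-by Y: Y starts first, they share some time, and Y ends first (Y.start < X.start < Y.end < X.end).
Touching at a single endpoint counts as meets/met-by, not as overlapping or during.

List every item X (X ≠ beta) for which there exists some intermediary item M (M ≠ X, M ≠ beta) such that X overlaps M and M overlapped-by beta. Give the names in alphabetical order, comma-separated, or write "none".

Target beta = [Wed 18:00, Sat 23:00].
Intermediaries M with M overlapped-by beta: delta.
Via delta — items with X overlaps delta: gamma, lambda, zeta.
Union: gamma, lambda, zeta.

gamma, lambda, zeta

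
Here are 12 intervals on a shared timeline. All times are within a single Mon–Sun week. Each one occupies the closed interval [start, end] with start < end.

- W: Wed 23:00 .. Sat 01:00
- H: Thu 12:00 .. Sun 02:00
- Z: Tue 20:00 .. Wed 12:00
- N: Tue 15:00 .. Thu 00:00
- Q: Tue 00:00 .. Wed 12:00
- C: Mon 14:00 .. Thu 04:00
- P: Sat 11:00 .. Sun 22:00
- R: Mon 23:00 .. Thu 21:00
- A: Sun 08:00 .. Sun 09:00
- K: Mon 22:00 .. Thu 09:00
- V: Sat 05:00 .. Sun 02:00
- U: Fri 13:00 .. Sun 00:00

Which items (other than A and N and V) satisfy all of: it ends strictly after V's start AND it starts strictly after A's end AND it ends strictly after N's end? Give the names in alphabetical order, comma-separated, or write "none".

none

Conditions: its end is strictly after V's start (X.end > Sat 05:00) AND its start is strictly after A's end (X.start > Sun 09:00) AND its end is strictly after N's end (X.end > Thu 00:00).
C: end Thu 04:00 > Sat 05:00? ✗; start Mon 14:00 > Sun 09:00? ✗; end Thu 04:00 > Thu 00:00? ✓ → no.
H: end Sun 02:00 > Sat 05:00? ✓; start Thu 12:00 > Sun 09:00? ✗; end Sun 02:00 > Thu 00:00? ✓ → no.
K: end Thu 09:00 > Sat 05:00? ✗; start Mon 22:00 > Sun 09:00? ✗; end Thu 09:00 > Thu 00:00? ✓ → no.
P: end Sun 22:00 > Sat 05:00? ✓; start Sat 11:00 > Sun 09:00? ✗; end Sun 22:00 > Thu 00:00? ✓ → no.
Q: end Wed 12:00 > Sat 05:00? ✗; start Tue 00:00 > Sun 09:00? ✗; end Wed 12:00 > Thu 00:00? ✗ → no.
R: end Thu 21:00 > Sat 05:00? ✗; start Mon 23:00 > Sun 09:00? ✗; end Thu 21:00 > Thu 00:00? ✓ → no.
U: end Sun 00:00 > Sat 05:00? ✓; start Fri 13:00 > Sun 09:00? ✗; end Sun 00:00 > Thu 00:00? ✓ → no.
W: end Sat 01:00 > Sat 05:00? ✗; start Wed 23:00 > Sun 09:00? ✗; end Sat 01:00 > Thu 00:00? ✓ → no.
Z: end Wed 12:00 > Sat 05:00? ✗; start Tue 20:00 > Sun 09:00? ✗; end Wed 12:00 > Thu 00:00? ✗ → no.
Result: none.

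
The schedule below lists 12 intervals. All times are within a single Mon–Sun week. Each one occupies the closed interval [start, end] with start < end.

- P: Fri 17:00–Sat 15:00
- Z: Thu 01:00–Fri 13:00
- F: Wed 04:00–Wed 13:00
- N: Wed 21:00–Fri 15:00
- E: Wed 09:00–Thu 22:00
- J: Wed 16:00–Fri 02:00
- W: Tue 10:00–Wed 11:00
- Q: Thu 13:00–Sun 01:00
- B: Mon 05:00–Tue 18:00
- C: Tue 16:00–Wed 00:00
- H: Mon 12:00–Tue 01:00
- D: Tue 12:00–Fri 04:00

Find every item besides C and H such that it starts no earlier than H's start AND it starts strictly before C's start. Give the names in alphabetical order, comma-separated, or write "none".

D, W

Conditions: its start is no earlier than H's start (X.start >= Mon 12:00) AND its start is strictly before C's start (X.start < Tue 16:00).
B: start Mon 05:00 >= Mon 12:00? ✗; start Mon 05:00 < Tue 16:00? ✓ → no.
D: start Tue 12:00 >= Mon 12:00? ✓; start Tue 12:00 < Tue 16:00? ✓ → yes.
E: start Wed 09:00 >= Mon 12:00? ✓; start Wed 09:00 < Tue 16:00? ✗ → no.
F: start Wed 04:00 >= Mon 12:00? ✓; start Wed 04:00 < Tue 16:00? ✗ → no.
J: start Wed 16:00 >= Mon 12:00? ✓; start Wed 16:00 < Tue 16:00? ✗ → no.
N: start Wed 21:00 >= Mon 12:00? ✓; start Wed 21:00 < Tue 16:00? ✗ → no.
P: start Fri 17:00 >= Mon 12:00? ✓; start Fri 17:00 < Tue 16:00? ✗ → no.
Q: start Thu 13:00 >= Mon 12:00? ✓; start Thu 13:00 < Tue 16:00? ✗ → no.
W: start Tue 10:00 >= Mon 12:00? ✓; start Tue 10:00 < Tue 16:00? ✓ → yes.
Z: start Thu 01:00 >= Mon 12:00? ✓; start Thu 01:00 < Tue 16:00? ✗ → no.
Result: D, W.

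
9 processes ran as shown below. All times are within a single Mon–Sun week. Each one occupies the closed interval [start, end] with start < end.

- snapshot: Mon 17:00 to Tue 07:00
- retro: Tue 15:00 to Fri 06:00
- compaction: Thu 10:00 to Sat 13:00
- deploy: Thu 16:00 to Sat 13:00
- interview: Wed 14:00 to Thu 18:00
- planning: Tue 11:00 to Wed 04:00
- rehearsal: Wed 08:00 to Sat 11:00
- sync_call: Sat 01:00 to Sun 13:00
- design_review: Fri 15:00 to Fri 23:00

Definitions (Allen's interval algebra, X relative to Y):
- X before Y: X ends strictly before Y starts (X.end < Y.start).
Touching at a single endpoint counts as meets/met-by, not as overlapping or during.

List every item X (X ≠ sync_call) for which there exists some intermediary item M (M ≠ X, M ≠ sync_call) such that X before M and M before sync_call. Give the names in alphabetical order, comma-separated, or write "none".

interview, planning, retro, snapshot

Target sync_call = [Sat 01:00, Sun 13:00].
Intermediaries M with M before sync_call: design_review, interview, planning, retro, snapshot.
Via design_review — items with X before design_review: interview, planning, retro, snapshot.
Via interview — items with X before interview: planning, snapshot.
Via planning — items with X before planning: snapshot.
Via retro — items with X before retro: snapshot.
Via snapshot — items with X before snapshot: none.
Union: interview, planning, retro, snapshot.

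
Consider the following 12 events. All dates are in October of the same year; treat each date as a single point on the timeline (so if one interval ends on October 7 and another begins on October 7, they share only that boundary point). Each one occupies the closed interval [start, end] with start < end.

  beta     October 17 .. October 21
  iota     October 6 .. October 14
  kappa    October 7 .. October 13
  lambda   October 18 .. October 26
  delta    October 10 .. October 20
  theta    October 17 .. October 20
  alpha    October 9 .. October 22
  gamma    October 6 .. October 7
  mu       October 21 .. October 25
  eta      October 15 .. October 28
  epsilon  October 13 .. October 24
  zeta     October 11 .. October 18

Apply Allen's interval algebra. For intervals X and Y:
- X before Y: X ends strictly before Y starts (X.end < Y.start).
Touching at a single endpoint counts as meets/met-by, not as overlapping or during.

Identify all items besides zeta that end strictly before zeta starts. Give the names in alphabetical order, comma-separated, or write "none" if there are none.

Target zeta = [October 11, October 18].
alpha [October 9, October 22] → contains → no.
beta [October 17, October 21] → overlapped-by → no.
delta [October 10, October 20] → contains → no.
epsilon [October 13, October 24] → overlapped-by → no.
eta [October 15, October 28] → overlapped-by → no.
gamma [October 6, October 7] → before → yes.
iota [October 6, October 14] → overlaps → no.
kappa [October 7, October 13] → overlaps → no.
lambda [October 18, October 26] → met-by → no.
mu [October 21, October 25] → after → no.
theta [October 17, October 20] → overlapped-by → no.
Result: gamma.

gamma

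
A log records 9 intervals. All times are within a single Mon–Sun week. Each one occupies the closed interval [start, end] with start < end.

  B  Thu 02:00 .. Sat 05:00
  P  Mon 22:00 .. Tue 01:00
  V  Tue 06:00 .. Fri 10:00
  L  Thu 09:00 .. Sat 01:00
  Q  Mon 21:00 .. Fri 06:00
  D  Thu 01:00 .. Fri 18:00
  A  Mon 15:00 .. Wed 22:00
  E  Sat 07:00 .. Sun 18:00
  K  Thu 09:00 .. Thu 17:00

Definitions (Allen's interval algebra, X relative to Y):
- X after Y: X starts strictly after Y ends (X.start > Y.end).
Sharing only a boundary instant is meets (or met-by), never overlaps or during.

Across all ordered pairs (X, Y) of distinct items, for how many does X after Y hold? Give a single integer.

Checking all 72 ordered pairs for relation 'after'; matching pairs in alphabetical order:
(B, A): B after A ✓
(B, P): B after P ✓
(D, A): D after A ✓
(D, P): D after P ✓
(E, A): E after A ✓
(E, B): E after B ✓
(E, D): E after D ✓
(E, K): E after K ✓
(E, L): E after L ✓
(E, P): E after P ✓
(E, Q): E after Q ✓
(E, V): E after V ✓
(K, A): K after A ✓
(K, P): K after P ✓
(L, A): L after A ✓
(L, P): L after P ✓
(V, P): V after P ✓
Count: 17.

17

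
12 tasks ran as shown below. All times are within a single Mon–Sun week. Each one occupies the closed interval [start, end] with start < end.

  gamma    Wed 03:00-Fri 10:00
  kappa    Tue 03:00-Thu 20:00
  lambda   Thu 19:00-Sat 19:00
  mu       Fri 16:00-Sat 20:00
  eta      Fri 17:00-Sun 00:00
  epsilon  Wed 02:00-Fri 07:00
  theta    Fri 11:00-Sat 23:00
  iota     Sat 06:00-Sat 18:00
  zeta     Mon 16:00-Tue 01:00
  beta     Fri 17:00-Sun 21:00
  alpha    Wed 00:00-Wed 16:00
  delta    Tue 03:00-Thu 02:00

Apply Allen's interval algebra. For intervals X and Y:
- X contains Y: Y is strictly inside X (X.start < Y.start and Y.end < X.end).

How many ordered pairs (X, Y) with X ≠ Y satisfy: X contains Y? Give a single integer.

Checking all 132 ordered pairs for relation 'contains'; matching pairs in alphabetical order:
(beta, iota): beta contains iota ✓
(delta, alpha): delta contains alpha ✓
(eta, iota): eta contains iota ✓
(kappa, alpha): kappa contains alpha ✓
(lambda, iota): lambda contains iota ✓
(mu, iota): mu contains iota ✓
(theta, iota): theta contains iota ✓
(theta, mu): theta contains mu ✓
Count: 8.

8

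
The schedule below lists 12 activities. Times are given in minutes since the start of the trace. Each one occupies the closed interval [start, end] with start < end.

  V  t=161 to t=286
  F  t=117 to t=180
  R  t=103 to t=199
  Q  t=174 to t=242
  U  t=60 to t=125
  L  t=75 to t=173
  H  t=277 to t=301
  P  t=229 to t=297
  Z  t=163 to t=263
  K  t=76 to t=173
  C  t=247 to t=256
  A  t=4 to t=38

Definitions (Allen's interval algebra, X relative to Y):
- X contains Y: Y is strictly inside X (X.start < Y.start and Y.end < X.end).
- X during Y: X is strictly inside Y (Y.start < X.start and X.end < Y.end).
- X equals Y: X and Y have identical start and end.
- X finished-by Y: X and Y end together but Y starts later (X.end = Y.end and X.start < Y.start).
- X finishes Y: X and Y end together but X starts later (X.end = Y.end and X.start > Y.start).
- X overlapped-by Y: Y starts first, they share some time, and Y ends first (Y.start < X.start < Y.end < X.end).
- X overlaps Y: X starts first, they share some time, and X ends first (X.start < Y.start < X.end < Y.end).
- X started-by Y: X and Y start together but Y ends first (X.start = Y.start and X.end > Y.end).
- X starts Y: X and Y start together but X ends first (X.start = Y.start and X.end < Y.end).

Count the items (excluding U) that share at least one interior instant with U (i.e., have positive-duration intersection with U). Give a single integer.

4

Target U = [t=60, t=125].
A [t=4, t=38] → before → no.
C [t=247, t=256] → after → no.
F [t=117, t=180] → overlapped-by → counts.
H [t=277, t=301] → after → no.
K [t=76, t=173] → overlapped-by → counts.
L [t=75, t=173] → overlapped-by → counts.
P [t=229, t=297] → after → no.
Q [t=174, t=242] → after → no.
R [t=103, t=199] → overlapped-by → counts.
V [t=161, t=286] → after → no.
Z [t=163, t=263] → after → no.
Total: 4.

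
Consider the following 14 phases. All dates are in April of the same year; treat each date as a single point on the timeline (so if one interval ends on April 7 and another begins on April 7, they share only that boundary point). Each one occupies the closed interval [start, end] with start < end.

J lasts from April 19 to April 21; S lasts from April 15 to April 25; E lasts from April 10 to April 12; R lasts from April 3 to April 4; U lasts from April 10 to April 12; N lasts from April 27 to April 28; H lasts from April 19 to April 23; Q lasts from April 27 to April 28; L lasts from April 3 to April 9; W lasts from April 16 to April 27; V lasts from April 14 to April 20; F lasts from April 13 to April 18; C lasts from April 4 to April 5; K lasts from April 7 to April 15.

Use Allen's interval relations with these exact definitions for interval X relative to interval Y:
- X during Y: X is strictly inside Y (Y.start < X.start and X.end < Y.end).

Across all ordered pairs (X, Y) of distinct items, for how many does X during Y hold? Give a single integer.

Checking all 182 ordered pairs for relation 'during'; matching pairs in alphabetical order:
(C, L): C during L ✓
(E, K): E during K ✓
(H, S): H during S ✓
(H, W): H during W ✓
(J, S): J during S ✓
(J, W): J during W ✓
(U, K): U during K ✓
Count: 7.

7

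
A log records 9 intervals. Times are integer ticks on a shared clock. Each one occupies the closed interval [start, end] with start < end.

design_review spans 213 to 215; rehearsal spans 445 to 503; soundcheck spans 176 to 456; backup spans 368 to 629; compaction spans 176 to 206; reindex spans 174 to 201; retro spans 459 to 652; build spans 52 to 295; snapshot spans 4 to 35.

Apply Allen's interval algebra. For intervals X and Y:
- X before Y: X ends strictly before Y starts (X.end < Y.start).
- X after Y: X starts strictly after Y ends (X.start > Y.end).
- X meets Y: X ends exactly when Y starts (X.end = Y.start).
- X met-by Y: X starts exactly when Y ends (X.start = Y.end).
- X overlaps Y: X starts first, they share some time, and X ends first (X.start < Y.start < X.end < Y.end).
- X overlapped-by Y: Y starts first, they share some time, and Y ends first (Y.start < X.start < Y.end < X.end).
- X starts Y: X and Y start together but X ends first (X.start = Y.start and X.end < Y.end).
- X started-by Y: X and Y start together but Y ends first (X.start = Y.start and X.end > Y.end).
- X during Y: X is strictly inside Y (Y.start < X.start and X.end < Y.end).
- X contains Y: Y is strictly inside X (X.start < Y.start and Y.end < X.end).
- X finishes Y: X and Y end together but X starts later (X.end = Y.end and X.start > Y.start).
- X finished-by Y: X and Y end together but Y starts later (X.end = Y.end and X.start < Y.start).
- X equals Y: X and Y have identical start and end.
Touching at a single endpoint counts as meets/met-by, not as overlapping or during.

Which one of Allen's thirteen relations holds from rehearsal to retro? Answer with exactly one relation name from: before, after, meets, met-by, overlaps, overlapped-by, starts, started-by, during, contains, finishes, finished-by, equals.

overlaps

rehearsal = [445, 503]; retro = [459, 652].
Compare endpoints: rehearsal.start < retro.start, rehearsal.start < retro.end, rehearsal.end > retro.start, rehearsal.end < retro.end.
That pattern is 'overlaps'.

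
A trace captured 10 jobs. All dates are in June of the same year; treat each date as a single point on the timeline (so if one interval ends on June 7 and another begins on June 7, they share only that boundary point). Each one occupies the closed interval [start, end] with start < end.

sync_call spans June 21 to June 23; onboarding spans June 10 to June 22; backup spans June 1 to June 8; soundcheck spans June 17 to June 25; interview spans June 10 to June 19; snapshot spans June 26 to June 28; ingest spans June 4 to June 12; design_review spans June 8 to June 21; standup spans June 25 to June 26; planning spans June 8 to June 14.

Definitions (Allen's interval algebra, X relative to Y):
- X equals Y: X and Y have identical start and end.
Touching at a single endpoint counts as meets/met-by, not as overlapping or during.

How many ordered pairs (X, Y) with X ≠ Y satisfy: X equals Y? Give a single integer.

Checking all 90 ordered pairs for relation 'equals'; matching pairs in alphabetical order:
No pair satisfies it.
Count: 0.

0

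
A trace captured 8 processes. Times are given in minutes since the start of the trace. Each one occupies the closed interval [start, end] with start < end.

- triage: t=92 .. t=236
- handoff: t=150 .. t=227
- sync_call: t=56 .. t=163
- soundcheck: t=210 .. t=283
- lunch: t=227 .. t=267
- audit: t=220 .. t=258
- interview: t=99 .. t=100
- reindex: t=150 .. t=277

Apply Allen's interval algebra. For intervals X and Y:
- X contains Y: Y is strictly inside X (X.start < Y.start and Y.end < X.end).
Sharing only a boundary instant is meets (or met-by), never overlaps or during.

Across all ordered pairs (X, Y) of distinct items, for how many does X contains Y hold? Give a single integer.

Checking all 56 ordered pairs for relation 'contains'; matching pairs in alphabetical order:
(reindex, audit): reindex contains audit ✓
(reindex, lunch): reindex contains lunch ✓
(soundcheck, audit): soundcheck contains audit ✓
(soundcheck, lunch): soundcheck contains lunch ✓
(sync_call, interview): sync_call contains interview ✓
(triage, handoff): triage contains handoff ✓
(triage, interview): triage contains interview ✓
Count: 7.

7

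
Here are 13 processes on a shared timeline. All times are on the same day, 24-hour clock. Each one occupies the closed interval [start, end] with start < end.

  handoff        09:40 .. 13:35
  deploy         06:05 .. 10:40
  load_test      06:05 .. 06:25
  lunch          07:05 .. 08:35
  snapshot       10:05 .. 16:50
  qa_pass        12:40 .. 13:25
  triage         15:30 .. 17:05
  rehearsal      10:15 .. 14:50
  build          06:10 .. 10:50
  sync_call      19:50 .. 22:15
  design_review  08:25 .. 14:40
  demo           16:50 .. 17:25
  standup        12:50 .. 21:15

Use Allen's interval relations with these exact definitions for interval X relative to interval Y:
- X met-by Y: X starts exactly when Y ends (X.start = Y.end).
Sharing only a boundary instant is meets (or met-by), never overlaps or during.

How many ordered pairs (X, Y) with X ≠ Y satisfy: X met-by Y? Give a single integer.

Checking all 156 ordered pairs for relation 'met-by'; matching pairs in alphabetical order:
(demo, snapshot): demo met-by snapshot ✓
Count: 1.

1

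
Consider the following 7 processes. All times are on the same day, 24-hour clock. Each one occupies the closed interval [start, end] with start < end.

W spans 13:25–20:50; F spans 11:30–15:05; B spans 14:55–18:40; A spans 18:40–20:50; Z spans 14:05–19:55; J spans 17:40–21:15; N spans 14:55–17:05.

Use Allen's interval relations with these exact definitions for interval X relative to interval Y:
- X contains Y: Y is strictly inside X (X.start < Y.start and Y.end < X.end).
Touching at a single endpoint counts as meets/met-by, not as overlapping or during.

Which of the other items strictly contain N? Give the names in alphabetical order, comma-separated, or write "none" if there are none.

W, Z

Target N = [14:55, 17:05].
A [18:40, 20:50] → after → no.
B [14:55, 18:40] → started-by → no.
F [11:30, 15:05] → overlaps → no.
J [17:40, 21:15] → after → no.
W [13:25, 20:50] → contains → yes.
Z [14:05, 19:55] → contains → yes.
Result: W, Z.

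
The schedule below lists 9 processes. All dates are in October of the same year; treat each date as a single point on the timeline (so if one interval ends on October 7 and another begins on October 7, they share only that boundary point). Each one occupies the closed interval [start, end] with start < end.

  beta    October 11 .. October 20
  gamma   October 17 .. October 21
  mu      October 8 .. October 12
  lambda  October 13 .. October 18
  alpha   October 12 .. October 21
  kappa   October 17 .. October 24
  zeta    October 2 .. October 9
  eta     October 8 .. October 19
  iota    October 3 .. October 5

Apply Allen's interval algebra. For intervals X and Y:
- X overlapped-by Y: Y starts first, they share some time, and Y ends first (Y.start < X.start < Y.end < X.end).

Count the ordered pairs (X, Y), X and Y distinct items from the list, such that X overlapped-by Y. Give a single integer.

Checking all 72 ordered pairs for relation 'overlapped-by'; matching pairs in alphabetical order:
(alpha, beta): alpha overlapped-by beta ✓
(alpha, eta): alpha overlapped-by eta ✓
(beta, eta): beta overlapped-by eta ✓
(beta, mu): beta overlapped-by mu ✓
(eta, zeta): eta overlapped-by zeta ✓
(gamma, beta): gamma overlapped-by beta ✓
(gamma, eta): gamma overlapped-by eta ✓
(gamma, lambda): gamma overlapped-by lambda ✓
(kappa, alpha): kappa overlapped-by alpha ✓
(kappa, beta): kappa overlapped-by beta ✓
(kappa, eta): kappa overlapped-by eta ✓
(kappa, lambda): kappa overlapped-by lambda ✓
(mu, zeta): mu overlapped-by zeta ✓
Count: 13.

13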